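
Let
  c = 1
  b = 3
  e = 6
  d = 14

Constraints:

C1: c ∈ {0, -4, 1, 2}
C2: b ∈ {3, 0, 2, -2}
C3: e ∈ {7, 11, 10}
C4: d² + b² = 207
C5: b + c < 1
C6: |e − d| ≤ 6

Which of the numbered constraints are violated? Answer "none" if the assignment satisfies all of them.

C1: c = 1 is in {0, -4, 1, 2}  OK
C2: b = 3 is in {3, 0, 2, -2}  OK
C3: e = 6 is not in {7, 11, 10}  FAIL
C4: d² + b² = 14² + 3² = 196 + 9 = 205, not 207  FAIL
C5: b + c = 3 + 1 = 4; 4 ≥ 1, bound 1 not met  FAIL
C6: |6 − 14| = 8; 8 > 6, exceeds bound 6  FAIL

No — constraints 3, 4, 5, 6 are not satisfied.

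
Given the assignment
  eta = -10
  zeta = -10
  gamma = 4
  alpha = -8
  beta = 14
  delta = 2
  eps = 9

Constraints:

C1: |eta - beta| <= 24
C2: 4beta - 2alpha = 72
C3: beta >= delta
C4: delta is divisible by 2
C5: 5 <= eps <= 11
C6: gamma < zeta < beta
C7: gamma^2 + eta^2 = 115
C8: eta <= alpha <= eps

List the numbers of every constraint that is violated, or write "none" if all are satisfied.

C1: |-10 - 14| = 24; 24 ≤ 24  OK
C2: 4beta - 2alpha = 4(14) - 2(-8) = 72  OK
C3: beta = 14, delta = 2; 14 ≥ 2  OK
C4: 2 / 2 = 1, so 2 divides 2  OK
C5: eps = 9 lies in [5, 11]  OK
C6: values 4, -10, 14; gamma = 4 is not < zeta = -10  FAIL
C7: gamma^2 + eta^2 = 4^2 + (-10)^2 = 16 + 100 = 116, not 115  FAIL
C8: values -10 <= -8 <= 9  OK

Violated: 6 and 7.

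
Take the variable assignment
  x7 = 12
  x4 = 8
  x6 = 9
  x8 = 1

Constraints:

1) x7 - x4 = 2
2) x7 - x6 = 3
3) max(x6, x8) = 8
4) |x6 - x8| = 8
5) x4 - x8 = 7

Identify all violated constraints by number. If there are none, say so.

1) x7 - x4 = 12 - 8 = 4, not 2 — violated.
2) x7 - x6 = 12 - 9 = 3 — satisfied.
3) max(9, 1) = 9, not 8 — violated.
4) |9 - 1| = 8 — satisfied.
5) x4 - x8 = 8 - 1 = 7 — satisfied.

The assignment fails constraints 1 and 3.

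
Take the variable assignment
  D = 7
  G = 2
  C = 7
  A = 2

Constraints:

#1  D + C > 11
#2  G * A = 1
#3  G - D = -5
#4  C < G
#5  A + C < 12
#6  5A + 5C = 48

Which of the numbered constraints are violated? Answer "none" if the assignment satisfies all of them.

#1 D + C = 7 + 7 = 14; 14 > 11 — holds.
#2 G * A = 2 * 2 = 4, not 1 — does not hold.
#3 G - D = 2 - 7 = -5 — holds.
#4 C = 7, G = 2; 7 ≥ 2 (want <) — does not hold.
#5 A + C = 2 + 7 = 9; 9 < 12 — holds.
#6 5A + 5C = 5(2) + 5(7) = 45, not 48 — does not hold.

Constraints 2, 4, and 6 do not hold.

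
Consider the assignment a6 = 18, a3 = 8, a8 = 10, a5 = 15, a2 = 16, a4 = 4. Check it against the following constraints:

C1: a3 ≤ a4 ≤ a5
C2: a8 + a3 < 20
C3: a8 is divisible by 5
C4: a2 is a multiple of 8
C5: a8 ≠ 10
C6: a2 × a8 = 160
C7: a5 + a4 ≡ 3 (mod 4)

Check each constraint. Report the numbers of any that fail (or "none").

C1: values 8, 4, 15; a3 = 8 is not ≤ a4 = 4  fails
C2: a8 + a3 = 10 + 8 = 18; 18 < 20  holds
C3: 10 / 5 = 2, so 5 divides 10  holds
C4: 16 / 8 = 2, so 8 divides 16  holds
C5: a8 = 10, but 10 is required to differ  fails
C6: a2 × a8 = 16 × 10 = 160  holds
C7: a5 + a4 = 19; 19 mod 4 = 3  holds

Constraints 1 and 5 do not hold.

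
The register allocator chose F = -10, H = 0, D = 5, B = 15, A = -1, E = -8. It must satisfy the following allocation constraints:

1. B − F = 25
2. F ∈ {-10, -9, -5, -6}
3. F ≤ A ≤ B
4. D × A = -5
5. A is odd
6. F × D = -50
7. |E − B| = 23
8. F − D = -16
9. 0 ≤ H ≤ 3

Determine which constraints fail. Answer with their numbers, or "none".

1. B − F = 15 − (-10) = 25  ✓
2. F = -10 is in {-10, -9, -5, -6}  ✓
3. values -10 ≤ -1 ≤ 15  ✓
4. D × A = 5 × (-1) = -5  ✓
5. A = -1 is odd  ✓
6. F × D = -10 × 5 = -50  ✓
7. |-8 − 15| = 23  ✓
8. F − D = -10 − 5 = -15, not -16  ✗
9. H = 0 lies in [0, 3]  ✓

Constraint 8 does not hold.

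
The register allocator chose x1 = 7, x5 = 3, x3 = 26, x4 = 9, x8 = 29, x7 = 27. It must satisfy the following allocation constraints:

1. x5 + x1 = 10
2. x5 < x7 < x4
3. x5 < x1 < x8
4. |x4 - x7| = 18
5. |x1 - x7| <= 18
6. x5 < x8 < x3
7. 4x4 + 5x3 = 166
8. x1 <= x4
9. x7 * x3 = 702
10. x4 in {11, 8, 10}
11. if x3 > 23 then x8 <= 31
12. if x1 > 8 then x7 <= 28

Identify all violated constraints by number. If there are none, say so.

1. x5 + x1 = 3 + 7 = 10  ✔
2. values 3, 27, 9; x7 = 27 is not < x4 = 9  ✘
3. values 3 < 7 < 29  ✔
4. |9 - 27| = 18  ✔
5. |7 - 27| = 20; 20 > 18, exceeds bound 18  ✘
6. values 3, 29, 26; x8 = 29 is not < x3 = 26  ✘
7. 4x4 + 5x3 = 4(9) + 5(26) = 166  ✔
8. x1 = 7, x4 = 9; 7 ≤ 9  ✔
9. x7 * x3 = 27 * 26 = 702  ✔
10. x4 = 9 is not in {11, 8, 10}  ✘
11. x3 = 26 > 23, so we need x8 ≤ 31; x8 = 29 ≤ 31  ✔
12. x1 = 7, not > 8; antecedent false, conditional vacuously true  ✔

Constraints 2, 5, 6, 10 are violated.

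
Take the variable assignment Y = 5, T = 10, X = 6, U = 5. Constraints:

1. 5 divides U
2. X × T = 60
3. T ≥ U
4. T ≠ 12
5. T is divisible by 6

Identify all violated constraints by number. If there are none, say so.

The assignment fails constraint 5.

1. 5 / 5 = 1, so 5 divides 5  OK
2. X × T = 6 × 10 = 60  OK
3. T = 10, U = 5; 10 ≥ 5  OK
4. T = 10, and 10 ≠ 12  OK
5. 10 = 6×1 + 4, so 6 does not divide 10  FAIL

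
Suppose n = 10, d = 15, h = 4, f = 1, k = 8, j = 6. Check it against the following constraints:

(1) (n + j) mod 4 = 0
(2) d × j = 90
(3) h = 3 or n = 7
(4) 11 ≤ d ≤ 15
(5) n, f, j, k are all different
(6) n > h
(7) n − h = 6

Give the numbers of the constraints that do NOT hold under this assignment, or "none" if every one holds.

(1) n + j = 16; 16 mod 4 = 0  yes
(2) d × j = 15 × 6 = 90  yes
(3) h = 4 ≠ 3 and n = 10 ≠ 7; both disjuncts false  no
(4) d = 15 lies in [11, 15]  yes
(5) values 10, 1, 6, 8 are pairwise distinct  yes
(6) n = 10, h = 4; 10 > 4  yes
(7) n − h = 10 − 4 = 6  yes

No — constraint 3 is not satisfied.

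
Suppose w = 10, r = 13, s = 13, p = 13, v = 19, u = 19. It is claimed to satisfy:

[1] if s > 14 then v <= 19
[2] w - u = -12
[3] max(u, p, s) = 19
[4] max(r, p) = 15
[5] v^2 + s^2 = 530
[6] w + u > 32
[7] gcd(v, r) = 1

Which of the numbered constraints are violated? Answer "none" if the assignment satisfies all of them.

The assignment fails constraints 2, 4, and 6.

[1] s = 13, not > 14; antecedent false, conditional vacuously true — satisfied.
[2] w - u = 10 - 19 = -9, not -12 — violated.
[3] max(19, 13, 13) = 19 — satisfied.
[4] max(13, 13) = 13, not 15 — violated.
[5] v^2 + s^2 = 19^2 + 13^2 = 361 + 169 = 530 — satisfied.
[6] w + u = 10 + 19 = 29; 29 ≤ 32, bound 32 not met — violated.
[7] gcd(19, 13) = 1 — satisfied.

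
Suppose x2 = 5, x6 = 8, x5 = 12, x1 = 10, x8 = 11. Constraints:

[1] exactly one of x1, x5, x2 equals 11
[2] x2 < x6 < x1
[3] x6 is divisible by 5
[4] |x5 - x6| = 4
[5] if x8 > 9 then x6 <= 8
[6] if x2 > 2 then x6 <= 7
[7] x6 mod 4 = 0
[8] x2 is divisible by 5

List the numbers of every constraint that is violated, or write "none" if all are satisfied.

[1] x1=10, x5=12, x2=5; 0 of them equal 11, not exactly one  false
[2] values 5 < 8 < 10  true
[3] 8 = 5*1 + 3, so 5 does not divide 8  false
[4] |12 - 8| = 4  true
[5] x8 = 11 > 9, so we need x6 ≤ 8; x6 = 8 ≤ 8  true
[6] x2 = 5 > 2, so we need x6 ≤ 7; but x6 = 8 > 7  false
[7] 8 mod 4 = 0  true
[8] 5 / 5 = 1, so 5 divides 5  true

Constraints 1, 3, 6 are violated.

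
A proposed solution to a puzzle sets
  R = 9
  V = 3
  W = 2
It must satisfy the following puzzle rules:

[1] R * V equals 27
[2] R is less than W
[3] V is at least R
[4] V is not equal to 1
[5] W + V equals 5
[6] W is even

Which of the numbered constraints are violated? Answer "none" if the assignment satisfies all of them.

The assignment fails constraints 2 and 3.

[1] R * V = 9 * 3 = 27  ✓
[2] R = 9, W = 2; 9 ≥ 2 (want <)  ✗
[3] V = 3, R = 9; 3 < 9 (want ≥)  ✗
[4] V = 3, and 3 ≠ 1  ✓
[5] W + V = 2 + 3 = 5  ✓
[6] W = 2 is even  ✓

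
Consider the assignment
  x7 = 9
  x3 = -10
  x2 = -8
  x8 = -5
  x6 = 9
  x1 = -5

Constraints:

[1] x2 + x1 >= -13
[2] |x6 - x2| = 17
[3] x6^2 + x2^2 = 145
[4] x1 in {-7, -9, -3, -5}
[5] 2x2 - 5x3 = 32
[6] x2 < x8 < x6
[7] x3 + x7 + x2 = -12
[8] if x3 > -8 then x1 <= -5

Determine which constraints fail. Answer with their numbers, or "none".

Violated: 5, 7.

[1] x2 + x1 = -8 + (-5) = -13; -13 ≥ -13 — holds.
[2] |9 - (-8)| = 17 — holds.
[3] x6^2 + x2^2 = 9^2 + (-8)^2 = 81 + 64 = 145 — holds.
[4] x1 = -5 is in {-7, -9, -3, -5} — holds.
[5] 2x2 - 5x3 = 2(-8) - 5(-10) = 34, not 32 — does not hold.
[6] values -8 < -5 < 9 — holds.
[7] x3 + x7 + x2 = -10 + 9 + (-8) = -9, not -12 — does not hold.
[8] x3 = -10, not > -8; antecedent false, conditional vacuously true — holds.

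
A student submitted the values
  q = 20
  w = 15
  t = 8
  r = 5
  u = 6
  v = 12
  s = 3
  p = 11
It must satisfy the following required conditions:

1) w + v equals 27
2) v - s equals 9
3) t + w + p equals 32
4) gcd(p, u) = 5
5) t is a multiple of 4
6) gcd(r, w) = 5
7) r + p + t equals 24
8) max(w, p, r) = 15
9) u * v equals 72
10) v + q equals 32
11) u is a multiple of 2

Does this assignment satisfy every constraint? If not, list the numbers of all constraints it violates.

1) w + v = 15 + 12 = 27 — holds.
2) v - s = 12 - 3 = 9 — holds.
3) t + w + p = 8 + 15 + 11 = 34, not 32 — does not hold.
4) gcd(11, 6) = 1, not 5 — does not hold.
5) 8 / 4 = 2, so 4 divides 8 — holds.
6) gcd(5, 15) = 5 — holds.
7) r + p + t = 5 + 11 + 8 = 24 — holds.
8) max(15, 11, 5) = 15 — holds.
9) u * v = 6 * 12 = 72 — holds.
10) v + q = 12 + 20 = 32 — holds.
11) 6 / 2 = 3, so 2 divides 6 — holds.

Constraints 3 and 4 do not hold.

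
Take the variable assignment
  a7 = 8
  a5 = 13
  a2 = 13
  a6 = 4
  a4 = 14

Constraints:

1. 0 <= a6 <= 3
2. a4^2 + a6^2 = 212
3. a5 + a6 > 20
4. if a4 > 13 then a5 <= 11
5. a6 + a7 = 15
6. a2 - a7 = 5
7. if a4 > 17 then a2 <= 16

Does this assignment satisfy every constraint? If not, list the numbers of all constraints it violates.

Violated: 1, 3, 4, 5.

1. a6 = 4 is outside [0, 3] — does not hold.
2. a4^2 + a6^2 = 14^2 + 4^2 = 196 + 16 = 212 — holds.
3. a5 + a6 = 13 + 4 = 17; 17 ≤ 20, bound 20 not met — does not hold.
4. a4 = 14 > 13, so we need a5 ≤ 11; but a5 = 13 > 11 — does not hold.
5. a6 + a7 = 4 + 8 = 12, not 15 — does not hold.
6. a2 - a7 = 13 - 8 = 5 — holds.
7. a4 = 14, not > 17; antecedent false, conditional vacuously true — holds.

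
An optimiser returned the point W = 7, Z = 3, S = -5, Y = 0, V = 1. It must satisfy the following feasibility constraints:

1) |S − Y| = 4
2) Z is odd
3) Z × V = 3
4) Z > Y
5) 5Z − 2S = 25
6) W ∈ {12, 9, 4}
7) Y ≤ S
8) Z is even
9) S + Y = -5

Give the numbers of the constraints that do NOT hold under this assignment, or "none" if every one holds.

1) |-5 − 0| = 5, not 4  FAIL
2) Z = 3 is odd  OK
3) Z × V = 3 × 1 = 3  OK
4) Z = 3, Y = 0; 3 > 0  OK
5) 5Z − 2S = 5(3) − 2(-5) = 25  OK
6) W = 7 is not in {12, 9, 4}  FAIL
7) Y = 0, S = -5; 0 > -5 (want ≤)  FAIL
8) Z = 3 is odd  FAIL
9) S + Y = -5 + 0 = -5  OK

Violated: 1, 6, 7, and 8.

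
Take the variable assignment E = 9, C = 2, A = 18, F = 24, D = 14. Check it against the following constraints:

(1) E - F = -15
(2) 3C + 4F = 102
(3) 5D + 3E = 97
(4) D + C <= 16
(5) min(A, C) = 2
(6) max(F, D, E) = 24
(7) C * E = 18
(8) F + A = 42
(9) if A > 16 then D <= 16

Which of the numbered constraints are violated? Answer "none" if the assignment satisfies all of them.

The assignment satisfies every constraint.

(1) E - F = 9 - 24 = -15  ✓
(2) 3C + 4F = 3(2) + 4(24) = 102  ✓
(3) 5D + 3E = 5(14) + 3(9) = 97  ✓
(4) D + C = 14 + 2 = 16; 16 ≤ 16  ✓
(5) min(18, 2) = 2  ✓
(6) max(24, 14, 9) = 24  ✓
(7) C * E = 2 * 9 = 18  ✓
(8) F + A = 24 + 18 = 42  ✓
(9) A = 18 > 16, so we need D ≤ 16; D = 14 ≤ 16  ✓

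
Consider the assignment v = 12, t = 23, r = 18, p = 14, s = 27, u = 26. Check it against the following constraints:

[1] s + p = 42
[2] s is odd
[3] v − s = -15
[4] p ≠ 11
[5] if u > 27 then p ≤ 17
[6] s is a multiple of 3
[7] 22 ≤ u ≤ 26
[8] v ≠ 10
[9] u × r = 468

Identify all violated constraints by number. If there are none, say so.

[1] s + p = 27 + 14 = 41, not 42  no
[2] s = 27 is odd  yes
[3] v − s = 12 − 27 = -15  yes
[4] p = 14, and 14 ≠ 11  yes
[5] u = 26, not > 27; antecedent false, conditional vacuously true  yes
[6] 27 / 3 = 9, so 3 divides 27  yes
[7] u = 26 lies in [22, 26]  yes
[8] v = 12, and 12 ≠ 10  yes
[9] u × r = 26 × 18 = 468  yes

No — constraint 1 is not satisfied.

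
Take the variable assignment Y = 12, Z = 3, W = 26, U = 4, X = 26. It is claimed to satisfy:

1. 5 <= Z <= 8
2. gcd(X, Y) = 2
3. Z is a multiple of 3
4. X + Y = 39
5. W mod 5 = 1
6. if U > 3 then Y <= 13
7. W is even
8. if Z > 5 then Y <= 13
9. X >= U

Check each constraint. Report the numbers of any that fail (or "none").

1. Z = 3 is outside [5, 8] — does not hold.
2. gcd(26, 12) = 2 — holds.
3. 3 / 3 = 1, so 3 divides 3 — holds.
4. X + Y = 26 + 12 = 38, not 39 — does not hold.
5. 26 mod 5 = 1 — holds.
6. U = 4 > 3, so we need Y ≤ 13; Y = 12 ≤ 13 — holds.
7. W = 26 is even — holds.
8. Z = 3, not > 5; antecedent false, conditional vacuously true — holds.
9. X = 26, U = 4; 26 ≥ 4 — holds.

Constraints 1, 4 do not hold.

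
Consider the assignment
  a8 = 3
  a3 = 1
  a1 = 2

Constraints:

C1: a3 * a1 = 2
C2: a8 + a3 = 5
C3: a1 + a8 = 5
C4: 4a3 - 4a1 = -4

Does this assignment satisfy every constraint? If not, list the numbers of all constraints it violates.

The assignment fails constraint 2.

C1: a3 * a1 = 1 * 2 = 2 — OK.
C2: a8 + a3 = 3 + 1 = 4, not 5 — violated.
C3: a1 + a8 = 2 + 3 = 5 — OK.
C4: 4a3 - 4a1 = 4(1) - 4(2) = -4 — OK.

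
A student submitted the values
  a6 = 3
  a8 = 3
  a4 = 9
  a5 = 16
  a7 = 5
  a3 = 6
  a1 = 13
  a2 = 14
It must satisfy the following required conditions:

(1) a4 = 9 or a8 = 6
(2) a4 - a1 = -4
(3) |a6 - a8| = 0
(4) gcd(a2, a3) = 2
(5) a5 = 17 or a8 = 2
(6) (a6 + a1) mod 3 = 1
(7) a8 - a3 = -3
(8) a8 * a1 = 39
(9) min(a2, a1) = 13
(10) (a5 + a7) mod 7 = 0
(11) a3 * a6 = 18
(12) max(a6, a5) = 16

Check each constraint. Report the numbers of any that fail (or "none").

No — constraint 5 is not satisfied.

(1) a4 = 9 = 9 (first disjunct) — holds.
(2) a4 - a1 = 9 - 13 = -4 — holds.
(3) |3 - 3| = 0 — holds.
(4) gcd(14, 6) = 2 — holds.
(5) a5 = 16 ≠ 17 and a8 = 3 ≠ 2; both disjuncts false — does not hold.
(6) a6 + a1 = 16; 16 mod 3 = 1 — holds.
(7) a8 - a3 = 3 - 6 = -3 — holds.
(8) a8 * a1 = 3 * 13 = 39 — holds.
(9) min(14, 13) = 13 — holds.
(10) a5 + a7 = 21; 21 mod 7 = 0 — holds.
(11) a3 * a6 = 6 * 3 = 18 — holds.
(12) max(3, 16) = 16 — holds.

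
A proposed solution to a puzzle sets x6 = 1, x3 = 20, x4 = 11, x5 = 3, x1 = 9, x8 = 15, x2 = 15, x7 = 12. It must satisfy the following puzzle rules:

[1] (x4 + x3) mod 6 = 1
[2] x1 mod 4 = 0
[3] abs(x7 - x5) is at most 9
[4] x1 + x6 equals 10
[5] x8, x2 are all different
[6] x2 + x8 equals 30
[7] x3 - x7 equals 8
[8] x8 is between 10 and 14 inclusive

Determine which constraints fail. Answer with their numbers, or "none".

Constraints 2, 5, and 8 are violated.

[1] x4 + x3 = 31; 31 mod 6 = 1 — holds.
[2] 9 mod 4 = 1, not 0 — fails.
[3] abs(12 - 3) = 9; 9 ≤ 9 — holds.
[4] x1 + x6 = 9 + 1 = 10 — holds.
[5] x8 = x2 = 15, not all different — fails.
[6] x2 + x8 = 15 + 15 = 30 — holds.
[7] x3 - x7 = 20 - 12 = 8 — holds.
[8] x8 = 15 is outside [10, 14] — fails.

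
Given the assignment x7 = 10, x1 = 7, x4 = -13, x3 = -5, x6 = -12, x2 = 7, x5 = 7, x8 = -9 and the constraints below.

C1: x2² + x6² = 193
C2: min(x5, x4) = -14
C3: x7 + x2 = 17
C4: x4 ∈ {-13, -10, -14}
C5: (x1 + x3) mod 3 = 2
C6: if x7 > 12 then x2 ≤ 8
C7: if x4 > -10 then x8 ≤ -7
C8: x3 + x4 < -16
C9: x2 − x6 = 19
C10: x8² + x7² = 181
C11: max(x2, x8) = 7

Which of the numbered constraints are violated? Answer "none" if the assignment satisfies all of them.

Constraint 2 is violated.

C1: x2² + x6² = 7² + (-12)² = 49 + 144 = 193 — OK.
C2: min(7, -13) = -13, not -14 — violated.
C3: x7 + x2 = 10 + 7 = 17 — OK.
C4: x4 = -13 is in {-13, -10, -14} — OK.
C5: x1 + x3 = 2; 2 mod 3 = 2 — OK.
C6: x7 = 10, not > 12; antecedent false, conditional vacuously true — OK.
C7: x4 = -13, not > -10; antecedent false, conditional vacuously true — OK.
C8: x3 + x4 = -5 + (-13) = -18; -18 < -16 — OK.
C9: x2 − x6 = 7 − (-12) = 19 — OK.
C10: x8² + x7² = (-9)² + 10² = 81 + 100 = 181 — OK.
C11: max(7, -9) = 7 — OK.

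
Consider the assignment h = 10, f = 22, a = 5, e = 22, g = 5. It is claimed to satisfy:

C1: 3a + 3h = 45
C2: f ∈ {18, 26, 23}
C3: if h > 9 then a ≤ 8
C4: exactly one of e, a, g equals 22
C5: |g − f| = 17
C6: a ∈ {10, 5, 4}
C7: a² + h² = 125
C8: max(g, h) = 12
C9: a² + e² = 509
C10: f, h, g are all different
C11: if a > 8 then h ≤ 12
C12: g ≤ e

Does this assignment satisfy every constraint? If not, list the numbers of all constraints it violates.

C1: 3a + 3h = 3(5) + 3(10) = 45 — holds.
C2: f = 22 is not in {18, 26, 23} — fails.
C3: h = 10 > 9, so we need a ≤ 8; a = 5 ≤ 8 — holds.
C4: e=22, a=5, g=5; 1 of them equals 22 — holds.
C5: |5 − 22| = 17 — holds.
C6: a = 5 is in {10, 5, 4} — holds.
C7: a² + h² = 5² + 10² = 25 + 100 = 125 — holds.
C8: max(5, 10) = 10, not 12 — fails.
C9: a² + e² = 5² + 22² = 25 + 484 = 509 — holds.
C10: values 22, 10, 5 are pairwise distinct — holds.
C11: a = 5, not > 8; antecedent false, conditional vacuously true — holds.
C12: g = 5, e = 22; 5 ≤ 22 — holds.

Violated: 2 and 8.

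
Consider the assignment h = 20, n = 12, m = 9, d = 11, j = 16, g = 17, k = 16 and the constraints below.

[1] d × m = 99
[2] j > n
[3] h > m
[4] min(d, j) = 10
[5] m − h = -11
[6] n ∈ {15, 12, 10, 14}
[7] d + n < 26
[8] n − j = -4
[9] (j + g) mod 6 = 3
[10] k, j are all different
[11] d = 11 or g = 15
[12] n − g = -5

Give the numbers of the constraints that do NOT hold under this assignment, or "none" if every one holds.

[1] d × m = 11 × 9 = 99  ✓
[2] j = 16, n = 12; 16 > 12  ✓
[3] h = 20, m = 9; 20 > 9  ✓
[4] min(11, 16) = 11, not 10  ✗
[5] m − h = 9 − 20 = -11  ✓
[6] n = 12 is in {15, 12, 10, 14}  ✓
[7] d + n = 11 + 12 = 23; 23 < 26  ✓
[8] n − j = 12 − 16 = -4  ✓
[9] j + g = 33; 33 mod 6 = 3  ✓
[10] k = j = 16, not all different  ✗
[11] d = 11 = 11 (first disjunct)  ✓
[12] n − g = 12 − 17 = -5  ✓

Violated: 4, 10.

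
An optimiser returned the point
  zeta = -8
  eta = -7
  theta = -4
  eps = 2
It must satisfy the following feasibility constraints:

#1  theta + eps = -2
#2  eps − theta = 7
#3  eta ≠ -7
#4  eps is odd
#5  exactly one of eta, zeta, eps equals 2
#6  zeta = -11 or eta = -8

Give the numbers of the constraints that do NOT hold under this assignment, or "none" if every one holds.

No — constraints 2, 3, 4, and 6 are not satisfied.

#1 theta + eps = -4 + 2 = -2 — satisfied.
#2 eps − theta = 2 − (-4) = 6, not 7 — violated.
#3 eta = -7, but -7 is required to differ — violated.
#4 eps = 2 is even — violated.
#5 eta=-7, zeta=-8, eps=2; 1 of them equals 2 — satisfied.
#6 zeta = -8 ≠ -11 and eta = -7 ≠ -8; both disjuncts false — violated.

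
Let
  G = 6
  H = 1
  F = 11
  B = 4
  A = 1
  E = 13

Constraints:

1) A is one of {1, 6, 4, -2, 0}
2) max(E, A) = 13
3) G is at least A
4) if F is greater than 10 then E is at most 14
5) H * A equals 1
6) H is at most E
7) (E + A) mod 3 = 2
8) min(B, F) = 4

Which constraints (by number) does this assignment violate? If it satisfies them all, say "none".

Yes — all constraints hold.

1) A = 1 is in {1, 6, 4, -2, 0} — holds.
2) max(13, 1) = 13 — holds.
3) G = 6, A = 1; 6 ≥ 1 — holds.
4) F = 11 > 10, so we need E ≤ 14; E = 13 ≤ 14 — holds.
5) H * A = 1 * 1 = 1 — holds.
6) H = 1, E = 13; 1 ≤ 13 — holds.
7) E + A = 14; 14 mod 3 = 2 — holds.
8) min(4, 11) = 4 — holds.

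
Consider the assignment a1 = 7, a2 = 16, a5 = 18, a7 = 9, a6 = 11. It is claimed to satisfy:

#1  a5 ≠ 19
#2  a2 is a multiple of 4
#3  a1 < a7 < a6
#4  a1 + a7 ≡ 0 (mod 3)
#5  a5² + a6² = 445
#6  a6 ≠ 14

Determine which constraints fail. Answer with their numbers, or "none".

#1 a5 = 18, and 18 ≠ 19  ✓
#2 16 / 4 = 4, so 4 divides 16  ✓
#3 values 7 < 9 < 11  ✓
#4 a1 + a7 = 16; 16 mod 3 = 1, not 0  ✗
#5 a5² + a6² = 18² + 11² = 324 + 121 = 445  ✓
#6 a6 = 11, and 11 ≠ 14  ✓

Violated: 4.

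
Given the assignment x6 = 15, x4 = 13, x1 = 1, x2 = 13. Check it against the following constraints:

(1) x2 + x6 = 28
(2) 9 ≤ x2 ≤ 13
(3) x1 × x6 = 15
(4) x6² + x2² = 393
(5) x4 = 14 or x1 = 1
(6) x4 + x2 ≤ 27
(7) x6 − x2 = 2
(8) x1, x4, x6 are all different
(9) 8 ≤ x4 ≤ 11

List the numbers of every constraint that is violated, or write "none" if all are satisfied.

(1) x2 + x6 = 13 + 15 = 28 — OK.
(2) x2 = 13 lies in [9, 13] — OK.
(3) x1 × x6 = 1 × 15 = 15 — OK.
(4) x6² + x2² = 15² + 13² = 225 + 169 = 394, not 393 — violated.
(5) x4 = 13 ≠ 14, but x1 = 1 = 1 (second disjunct) — OK.
(6) x4 + x2 = 13 + 13 = 26; 26 ≤ 27 — OK.
(7) x6 − x2 = 15 − 13 = 2 — OK.
(8) values 1, 13, 15 are pairwise distinct — OK.
(9) x4 = 13 is outside [8, 11] — violated.

Constraints 4, 9 do not hold.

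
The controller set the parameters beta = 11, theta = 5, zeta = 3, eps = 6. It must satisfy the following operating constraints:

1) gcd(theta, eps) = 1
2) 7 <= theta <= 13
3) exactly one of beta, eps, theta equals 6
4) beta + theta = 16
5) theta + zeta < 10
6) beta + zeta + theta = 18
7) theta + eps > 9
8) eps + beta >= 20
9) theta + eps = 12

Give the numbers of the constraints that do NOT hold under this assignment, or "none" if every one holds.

Constraints 2, 6, 8, and 9 are violated.

1) gcd(5, 6) = 1 — satisfied.
2) theta = 5 is outside [7, 13] — violated.
3) beta=11, eps=6, theta=5; 1 of them equals 6 — satisfied.
4) beta + theta = 11 + 5 = 16 — satisfied.
5) theta + zeta = 5 + 3 = 8; 8 < 10 — satisfied.
6) beta + zeta + theta = 11 + 3 + 5 = 19, not 18 — violated.
7) theta + eps = 5 + 6 = 11; 11 > 9 — satisfied.
8) eps + beta = 6 + 11 = 17; 17 < 20, bound 20 not met — violated.
9) theta + eps = 5 + 6 = 11, not 12 — violated.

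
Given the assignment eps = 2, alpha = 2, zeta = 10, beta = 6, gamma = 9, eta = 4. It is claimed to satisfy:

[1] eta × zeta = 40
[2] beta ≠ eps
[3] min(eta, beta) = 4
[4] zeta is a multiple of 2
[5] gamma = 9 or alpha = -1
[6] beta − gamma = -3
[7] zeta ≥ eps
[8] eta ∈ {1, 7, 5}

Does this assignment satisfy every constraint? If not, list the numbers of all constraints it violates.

Constraint 8 does not hold.

[1] eta × zeta = 4 × 10 = 40 — OK.
[2] beta = 6, eps = 2; distinct — OK.
[3] min(4, 6) = 4 — OK.
[4] 10 / 2 = 5, so 2 divides 10 — OK.
[5] gamma = 9 = 9 (first disjunct) — OK.
[6] beta − gamma = 6 − 9 = -3 — OK.
[7] zeta = 10, eps = 2; 10 ≥ 2 — OK.
[8] eta = 4 is not in {1, 7, 5} — violated.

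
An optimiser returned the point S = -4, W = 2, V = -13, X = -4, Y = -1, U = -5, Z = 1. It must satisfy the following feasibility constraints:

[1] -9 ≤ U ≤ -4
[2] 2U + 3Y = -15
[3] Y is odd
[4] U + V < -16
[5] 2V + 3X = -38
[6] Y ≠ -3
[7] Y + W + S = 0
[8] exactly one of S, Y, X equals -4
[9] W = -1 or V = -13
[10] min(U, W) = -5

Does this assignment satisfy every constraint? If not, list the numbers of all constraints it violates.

Constraints 2, 7, 8 are violated.

[1] U = -5 lies in [-9, -4] — holds.
[2] 2U + 3Y = 2(-5) + 3(-1) = -13, not -15 — does not hold.
[3] Y = -1 is odd — holds.
[4] U + V = -5 + (-13) = -18; -18 < -16 — holds.
[5] 2V + 3X = 2(-13) + 3(-4) = -38 — holds.
[6] Y = -1, and -1 ≠ -3 — holds.
[7] Y + W + S = -1 + 2 + (-4) = -3, not 0 — does not hold.
[8] S=-4, Y=-1, X=-4; 2 of them equal -4, not exactly one — does not hold.
[9] W = 2 ≠ -1, but V = -13 = -13 (second disjunct) — holds.
[10] min(-5, 2) = -5 — holds.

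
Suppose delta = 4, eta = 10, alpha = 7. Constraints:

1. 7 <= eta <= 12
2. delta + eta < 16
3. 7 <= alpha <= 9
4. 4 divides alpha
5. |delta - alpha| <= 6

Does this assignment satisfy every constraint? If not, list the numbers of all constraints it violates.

1. eta = 10 lies in [7, 12]  true
2. delta + eta = 4 + 10 = 14; 14 < 16  true
3. alpha = 7 lies in [7, 9]  true
4. 7 = 4*1 + 3, so 4 does not divide 7  false
5. |4 - 7| = 3; 3 ≤ 6  true

Constraint 4 is violated.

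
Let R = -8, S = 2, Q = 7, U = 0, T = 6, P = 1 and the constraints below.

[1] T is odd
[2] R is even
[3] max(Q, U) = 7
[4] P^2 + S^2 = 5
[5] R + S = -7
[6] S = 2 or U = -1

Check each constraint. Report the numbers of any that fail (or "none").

[1] T = 6 is even — does not hold.
[2] R = -8 is even — holds.
[3] max(7, 0) = 7 — holds.
[4] P^2 + S^2 = 1^2 + 2^2 = 1 + 4 = 5 — holds.
[5] R + S = -8 + 2 = -6, not -7 — does not hold.
[6] S = 2 = 2 (first disjunct) — holds.

No — constraints 1 and 5 are not satisfied.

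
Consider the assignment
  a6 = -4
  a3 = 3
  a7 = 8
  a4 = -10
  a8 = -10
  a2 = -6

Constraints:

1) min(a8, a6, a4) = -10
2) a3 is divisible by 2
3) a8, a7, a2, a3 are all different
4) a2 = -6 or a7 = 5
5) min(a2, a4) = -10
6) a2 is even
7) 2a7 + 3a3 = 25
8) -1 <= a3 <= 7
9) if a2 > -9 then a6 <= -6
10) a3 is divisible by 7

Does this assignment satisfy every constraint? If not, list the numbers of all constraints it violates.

1) min(-10, -4, -10) = -10  holds
2) 3 = 2*1 + 1, so 2 does not divide 3  fails
3) values -10, 8, -6, 3 are pairwise distinct  holds
4) a2 = -6 = -6 (first disjunct)  holds
5) min(-6, -10) = -10  holds
6) a2 = -6 is even  holds
7) 2a7 + 3a3 = 2(8) + 3(3) = 25  holds
8) a3 = 3 lies in [-1, 7]  holds
9) a2 = -6 > -9, so we need a6 ≤ -6; but a6 = -4 > -6  fails
10) 3 = 7*0 + 3, so 7 does not divide 3  fails

The assignment fails constraints 2, 9, 10.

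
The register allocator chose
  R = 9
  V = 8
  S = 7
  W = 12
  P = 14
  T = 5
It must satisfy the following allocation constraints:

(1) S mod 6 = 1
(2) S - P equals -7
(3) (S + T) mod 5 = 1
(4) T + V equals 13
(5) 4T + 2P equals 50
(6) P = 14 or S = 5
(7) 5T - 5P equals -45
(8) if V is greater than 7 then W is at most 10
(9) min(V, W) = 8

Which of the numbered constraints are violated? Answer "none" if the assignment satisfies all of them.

Constraints 3, 5, and 8 are violated.

(1) 7 mod 6 = 1 — holds.
(2) S - P = 7 - 14 = -7 — holds.
(3) S + T = 12; 12 mod 5 = 2, not 1 — does not hold.
(4) T + V = 5 + 8 = 13 — holds.
(5) 4T + 2P = 4(5) + 2(14) = 48, not 50 — does not hold.
(6) P = 14 = 14 (first disjunct) — holds.
(7) 5T - 5P = 5(5) - 5(14) = -45 — holds.
(8) V = 8 > 7, so we need W ≤ 10; but W = 12 > 10 — does not hold.
(9) min(8, 12) = 8 — holds.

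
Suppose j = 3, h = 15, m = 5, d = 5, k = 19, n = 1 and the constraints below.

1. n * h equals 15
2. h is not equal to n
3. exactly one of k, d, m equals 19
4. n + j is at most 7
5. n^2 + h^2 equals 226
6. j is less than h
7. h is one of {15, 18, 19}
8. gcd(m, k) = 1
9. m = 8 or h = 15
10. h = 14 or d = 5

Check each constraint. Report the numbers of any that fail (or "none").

1. n * h = 1 * 15 = 15  holds
2. h = 15, n = 1; distinct  holds
3. k=19, d=5, m=5; 1 of them equals 19  holds
4. n + j = 1 + 3 = 4; 4 ≤ 7  holds
5. n^2 + h^2 = 1^2 + 15^2 = 1 + 225 = 226  holds
6. j = 3, h = 15; 3 < 15  holds
7. h = 15 is in {15, 18, 19}  holds
8. gcd(5, 19) = 1  holds
9. m = 5 ≠ 8, but h = 15 = 15 (second disjunct)  holds
10. h = 15 ≠ 14, but d = 5 = 5 (second disjunct)  holds

None — every constraint holds.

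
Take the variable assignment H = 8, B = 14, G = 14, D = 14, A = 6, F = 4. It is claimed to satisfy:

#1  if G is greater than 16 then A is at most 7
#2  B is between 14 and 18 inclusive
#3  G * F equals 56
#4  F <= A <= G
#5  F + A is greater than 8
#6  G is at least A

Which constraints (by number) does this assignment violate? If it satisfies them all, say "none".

None — every constraint holds.

#1 G = 14, not > 16; antecedent false, conditional vacuously true — holds.
#2 B = 14 lies in [14, 18] — holds.
#3 G * F = 14 * 4 = 56 — holds.
#4 values 4 <= 6 <= 14 — holds.
#5 F + A = 4 + 6 = 10; 10 > 8 — holds.
#6 G = 14, A = 6; 14 ≥ 6 — holds.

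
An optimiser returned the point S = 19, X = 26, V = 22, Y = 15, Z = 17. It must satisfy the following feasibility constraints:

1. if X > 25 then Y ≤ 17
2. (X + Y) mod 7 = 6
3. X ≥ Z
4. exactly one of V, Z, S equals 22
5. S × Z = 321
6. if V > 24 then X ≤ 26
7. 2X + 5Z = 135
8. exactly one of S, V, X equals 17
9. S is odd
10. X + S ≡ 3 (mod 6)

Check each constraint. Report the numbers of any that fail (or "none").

Constraints 5, 7, 8 are violated.

1. X = 26 > 25, so we need Y ≤ 17; Y = 15 ≤ 17 — holds.
2. X + Y = 41; 41 mod 7 = 6 — holds.
3. X = 26, Z = 17; 26 ≥ 17 — holds.
4. V=22, Z=17, S=19; 1 of them equals 22 — holds.
5. S × Z = 19 × 17 = 323, not 321 — does not hold.
6. V = 22, not > 24; antecedent false, conditional vacuously true — holds.
7. 2X + 5Z = 2(26) + 5(17) = 137, not 135 — does not hold.
8. S=19, V=22, X=26; 0 of them equal 17, not exactly one — does not hold.
9. S = 19 is odd — holds.
10. X + S = 45; 45 mod 6 = 3 — holds.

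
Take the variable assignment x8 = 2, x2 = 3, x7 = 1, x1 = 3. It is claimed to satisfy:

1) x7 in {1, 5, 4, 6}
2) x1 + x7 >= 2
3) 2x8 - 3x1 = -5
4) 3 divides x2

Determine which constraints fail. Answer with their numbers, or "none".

None — every constraint holds.

1) x7 = 1 is in {1, 5, 4, 6}  holds
2) x1 + x7 = 3 + 1 = 4; 4 ≥ 2  holds
3) 2x8 - 3x1 = 2(2) - 3(3) = -5  holds
4) 3 / 3 = 1, so 3 divides 3  holds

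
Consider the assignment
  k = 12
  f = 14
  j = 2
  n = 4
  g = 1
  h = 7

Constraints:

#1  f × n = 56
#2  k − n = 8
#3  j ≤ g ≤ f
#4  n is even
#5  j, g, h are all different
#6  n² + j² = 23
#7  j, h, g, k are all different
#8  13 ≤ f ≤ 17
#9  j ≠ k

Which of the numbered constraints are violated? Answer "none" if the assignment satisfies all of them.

No — constraints 3 and 6 are not satisfied.

#1 f × n = 14 × 4 = 56 — holds.
#2 k − n = 12 − 4 = 8 — holds.
#3 values 2, 1, 14; j = 2 is not ≤ g = 1 — fails.
#4 n = 4 is even — holds.
#5 values 2, 1, 7 are pairwise distinct — holds.
#6 n² + j² = 4² + 2² = 16 + 4 = 20, not 23 — fails.
#7 values 2, 7, 1, 12 are pairwise distinct — holds.
#8 f = 14 lies in [13, 17] — holds.
#9 j = 2, k = 12; distinct — holds.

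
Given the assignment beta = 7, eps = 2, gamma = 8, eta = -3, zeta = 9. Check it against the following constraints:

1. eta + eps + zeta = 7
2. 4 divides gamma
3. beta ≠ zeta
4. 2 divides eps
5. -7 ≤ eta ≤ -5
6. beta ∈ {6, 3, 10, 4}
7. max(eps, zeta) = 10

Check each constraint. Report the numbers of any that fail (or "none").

1. eta + eps + zeta = -3 + 2 + 9 = 8, not 7 — fails.
2. 8 / 4 = 2, so 4 divides 8 — holds.
3. beta = 7, zeta = 9; distinct — holds.
4. 2 / 2 = 1, so 2 divides 2 — holds.
5. eta = -3 is outside [-7, -5] — fails.
6. beta = 7 is not in {6, 3, 10, 4} — fails.
7. max(2, 9) = 9, not 10 — fails.

The assignment fails constraints 1, 5, 6, 7.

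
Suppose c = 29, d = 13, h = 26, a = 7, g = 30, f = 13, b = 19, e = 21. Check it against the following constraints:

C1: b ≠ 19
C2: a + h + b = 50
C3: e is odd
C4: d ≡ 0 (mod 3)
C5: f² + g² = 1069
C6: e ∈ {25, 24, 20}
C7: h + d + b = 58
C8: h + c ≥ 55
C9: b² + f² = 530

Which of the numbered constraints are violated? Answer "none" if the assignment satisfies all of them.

Violated: 1, 2, 4, and 6.

C1: b = 19, but 19 is required to differ — fails.
C2: a + h + b = 7 + 26 + 19 = 52, not 50 — fails.
C3: e = 21 is odd — holds.
C4: 13 mod 3 = 1, not 0 — fails.
C5: f² + g² = 13² + 30² = 169 + 900 = 1069 — holds.
C6: e = 21 is not in {25, 24, 20} — fails.
C7: h + d + b = 26 + 13 + 19 = 58 — holds.
C8: h + c = 26 + 29 = 55; 55 ≥ 55 — holds.
C9: b² + f² = 19² + 13² = 361 + 169 = 530 — holds.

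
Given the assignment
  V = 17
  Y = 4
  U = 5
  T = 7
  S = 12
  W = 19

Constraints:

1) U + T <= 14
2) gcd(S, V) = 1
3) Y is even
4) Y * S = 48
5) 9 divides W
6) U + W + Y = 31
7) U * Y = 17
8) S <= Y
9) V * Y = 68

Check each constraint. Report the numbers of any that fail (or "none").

1) U + T = 5 + 7 = 12; 12 ≤ 14  ✓
2) gcd(12, 17) = 1  ✓
3) Y = 4 is even  ✓
4) Y * S = 4 * 12 = 48  ✓
5) 19 = 9*2 + 1, so 9 does not divide 19  ✗
6) U + W + Y = 5 + 19 + 4 = 28, not 31  ✗
7) U * Y = 5 * 4 = 20, not 17  ✗
8) S = 12, Y = 4; 12 > 4 (want ≤)  ✗
9) V * Y = 17 * 4 = 68  ✓

Constraints 5, 6, 7, and 8 are violated.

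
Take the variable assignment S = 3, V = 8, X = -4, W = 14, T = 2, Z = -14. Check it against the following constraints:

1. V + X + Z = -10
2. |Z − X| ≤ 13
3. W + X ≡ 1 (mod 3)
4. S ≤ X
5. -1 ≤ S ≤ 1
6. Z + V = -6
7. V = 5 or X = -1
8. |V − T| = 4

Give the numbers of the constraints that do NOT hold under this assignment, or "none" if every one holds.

1. V + X + Z = 8 + (-4) + (-14) = -10  ✓
2. |-14 − (-4)| = 10; 10 ≤ 13  ✓
3. W + X = 10; 10 mod 3 = 1  ✓
4. S = 3, X = -4; 3 > -4 (want ≤)  ✗
5. S = 3 is outside [-1, 1]  ✗
6. Z + V = -14 + 8 = -6  ✓
7. V = 8 ≠ 5 and X = -4 ≠ -1; both disjuncts false  ✗
8. |8 − 2| = 6, not 4  ✗

No — constraints 4, 5, 7, and 8 are not satisfied.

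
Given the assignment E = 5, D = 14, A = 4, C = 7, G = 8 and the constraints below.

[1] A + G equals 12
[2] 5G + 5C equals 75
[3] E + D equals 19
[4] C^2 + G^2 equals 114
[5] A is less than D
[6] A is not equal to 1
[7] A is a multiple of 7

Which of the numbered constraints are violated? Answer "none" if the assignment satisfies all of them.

The assignment fails constraints 4 and 7.

[1] A + G = 4 + 8 = 12  true
[2] 5G + 5C = 5(8) + 5(7) = 75  true
[3] E + D = 5 + 14 = 19  true
[4] C^2 + G^2 = 7^2 + 8^2 = 49 + 64 = 113, not 114  false
[5] A = 4, D = 14; 4 < 14  true
[6] A = 4, and 4 ≠ 1  true
[7] 4 = 7*0 + 4, so 7 does not divide 4  false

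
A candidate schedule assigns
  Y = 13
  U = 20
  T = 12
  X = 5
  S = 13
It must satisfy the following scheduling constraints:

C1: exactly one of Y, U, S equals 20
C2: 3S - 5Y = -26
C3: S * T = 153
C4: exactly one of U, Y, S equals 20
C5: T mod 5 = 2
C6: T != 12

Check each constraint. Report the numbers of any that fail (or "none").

Constraints 3 and 6 are violated.

C1: Y=13, U=20, S=13; 1 of them equals 20 — satisfied.
C2: 3S - 5Y = 3(13) - 5(13) = -26 — satisfied.
C3: S * T = 13 * 12 = 156, not 153 — violated.
C4: U=20, Y=13, S=13; 1 of them equals 20 — satisfied.
C5: 12 mod 5 = 2 — satisfied.
C6: T = 12, but 12 is required to differ — violated.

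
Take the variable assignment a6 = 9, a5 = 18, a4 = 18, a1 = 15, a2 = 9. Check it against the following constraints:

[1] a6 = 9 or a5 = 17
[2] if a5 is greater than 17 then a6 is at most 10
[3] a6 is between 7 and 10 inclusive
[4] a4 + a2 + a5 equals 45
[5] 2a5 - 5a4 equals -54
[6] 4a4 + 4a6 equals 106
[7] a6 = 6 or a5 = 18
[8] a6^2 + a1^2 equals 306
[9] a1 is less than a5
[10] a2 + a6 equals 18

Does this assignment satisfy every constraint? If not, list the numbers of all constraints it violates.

The assignment fails constraint 6.

[1] a6 = 9 = 9 (first disjunct) — satisfied.
[2] a5 = 18 > 17, so we need a6 ≤ 10; a6 = 9 ≤ 10 — satisfied.
[3] a6 = 9 lies in [7, 10] — satisfied.
[4] a4 + a2 + a5 = 18 + 9 + 18 = 45 — satisfied.
[5] 2a5 - 5a4 = 2(18) - 5(18) = -54 — satisfied.
[6] 4a4 + 4a6 = 4(18) + 4(9) = 108, not 106 — violated.
[7] a6 = 9 ≠ 6, but a5 = 18 = 18 (second disjunct) — satisfied.
[8] a6^2 + a1^2 = 9^2 + 15^2 = 81 + 225 = 306 — satisfied.
[9] a1 = 15, a5 = 18; 15 < 18 — satisfied.
[10] a2 + a6 = 9 + 9 = 18 — satisfied.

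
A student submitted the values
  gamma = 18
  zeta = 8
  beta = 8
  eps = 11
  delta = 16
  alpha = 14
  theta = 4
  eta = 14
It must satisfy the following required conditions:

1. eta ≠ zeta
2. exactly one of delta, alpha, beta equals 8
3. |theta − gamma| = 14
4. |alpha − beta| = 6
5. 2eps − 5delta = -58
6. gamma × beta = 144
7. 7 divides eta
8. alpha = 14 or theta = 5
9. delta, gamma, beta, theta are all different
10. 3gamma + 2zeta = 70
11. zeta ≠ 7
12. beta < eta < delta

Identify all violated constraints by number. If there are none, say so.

1. eta = 14, zeta = 8; distinct — OK.
2. delta=16, alpha=14, beta=8; 1 of them equals 8 — OK.
3. |4 − 18| = 14 — OK.
4. |14 − 8| = 6 — OK.
5. 2eps − 5delta = 2(11) − 5(16) = -58 — OK.
6. gamma × beta = 18 × 8 = 144 — OK.
7. 14 / 7 = 2, so 7 divides 14 — OK.
8. alpha = 14 = 14 (first disjunct) — OK.
9. values 16, 18, 8, 4 are pairwise distinct — OK.
10. 3gamma + 2zeta = 3(18) + 2(8) = 70 — OK.
11. zeta = 8, and 8 ≠ 7 — OK.
12. values 8 < 14 < 16 — OK.

None — every constraint holds.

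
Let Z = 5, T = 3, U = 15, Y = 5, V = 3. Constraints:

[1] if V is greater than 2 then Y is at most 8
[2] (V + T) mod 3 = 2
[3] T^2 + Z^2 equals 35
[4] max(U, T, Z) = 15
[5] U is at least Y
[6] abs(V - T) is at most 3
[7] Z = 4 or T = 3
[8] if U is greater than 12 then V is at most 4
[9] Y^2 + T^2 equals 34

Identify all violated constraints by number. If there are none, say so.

Constraints 2, 3 do not hold.

[1] V = 3 > 2, so we need Y ≤ 8; Y = 5 ≤ 8  ✓
[2] V + T = 6; 6 mod 3 = 0, not 2  ✗
[3] T^2 + Z^2 = 3^2 + 5^2 = 9 + 25 = 34, not 35  ✗
[4] max(15, 3, 5) = 15  ✓
[5] U = 15, Y = 5; 15 ≥ 5  ✓
[6] abs(3 - 3) = 0; 0 ≤ 3  ✓
[7] Z = 5 ≠ 4, but T = 3 = 3 (second disjunct)  ✓
[8] U = 15 > 12, so we need V ≤ 4; V = 3 ≤ 4  ✓
[9] Y^2 + T^2 = 5^2 + 3^2 = 25 + 9 = 34  ✓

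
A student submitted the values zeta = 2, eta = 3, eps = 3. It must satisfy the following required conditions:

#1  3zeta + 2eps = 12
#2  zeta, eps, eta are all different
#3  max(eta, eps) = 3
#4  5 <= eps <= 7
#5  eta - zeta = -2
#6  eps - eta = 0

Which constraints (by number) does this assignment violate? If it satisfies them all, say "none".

The assignment fails constraints 2, 4, 5.

#1 3zeta + 2eps = 3(2) + 2(3) = 12 — OK.
#2 eps = eta = 3, not all different — violated.
#3 max(3, 3) = 3 — OK.
#4 eps = 3 is outside [5, 7] — violated.
#5 eta - zeta = 3 - 2 = 1, not -2 — violated.
#6 eps - eta = 3 - 3 = 0 — OK.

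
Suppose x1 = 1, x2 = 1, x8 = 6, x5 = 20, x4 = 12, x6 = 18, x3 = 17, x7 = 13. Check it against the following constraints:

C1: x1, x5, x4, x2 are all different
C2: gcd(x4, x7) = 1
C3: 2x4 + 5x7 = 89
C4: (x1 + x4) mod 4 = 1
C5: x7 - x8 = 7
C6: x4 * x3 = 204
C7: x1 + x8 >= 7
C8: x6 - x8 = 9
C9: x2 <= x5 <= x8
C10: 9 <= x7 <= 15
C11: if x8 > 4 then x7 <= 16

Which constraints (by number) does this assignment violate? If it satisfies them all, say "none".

C1: x1 = x2 = 1, not all different  fails
C2: gcd(12, 13) = 1  holds
C3: 2x4 + 5x7 = 2(12) + 5(13) = 89  holds
C4: x1 + x4 = 13; 13 mod 4 = 1  holds
C5: x7 - x8 = 13 - 6 = 7  holds
C6: x4 * x3 = 12 * 17 = 204  holds
C7: x1 + x8 = 1 + 6 = 7; 7 ≥ 7  holds
C8: x6 - x8 = 18 - 6 = 12, not 9  fails
C9: values 1, 20, 6; x5 = 20 is not <= x8 = 6  fails
C10: x7 = 13 lies in [9, 15]  holds
C11: x8 = 6 > 4, so we need x7 ≤ 16; x7 = 13 ≤ 16  holds

Constraints 1, 8, 9 are violated.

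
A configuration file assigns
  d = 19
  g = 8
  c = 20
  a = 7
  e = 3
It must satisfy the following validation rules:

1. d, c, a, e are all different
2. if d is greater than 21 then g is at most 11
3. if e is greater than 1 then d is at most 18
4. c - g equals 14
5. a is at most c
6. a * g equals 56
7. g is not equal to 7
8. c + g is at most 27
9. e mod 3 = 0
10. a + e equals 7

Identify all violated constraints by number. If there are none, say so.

1. values 19, 20, 7, 3 are pairwise distinct  holds
2. d = 19, not > 21; antecedent false, conditional vacuously true  holds
3. e = 3 > 1, so we need d ≤ 18; but d = 19 > 18  fails
4. c - g = 20 - 8 = 12, not 14  fails
5. a = 7, c = 20; 7 ≤ 20  holds
6. a * g = 7 * 8 = 56  holds
7. g = 8, and 8 ≠ 7  holds
8. c + g = 20 + 8 = 28; 28 > 27, bound 27 not met  fails
9. 3 mod 3 = 0  holds
10. a + e = 7 + 3 = 10, not 7  fails

Constraints 3, 4, 8, and 10 are violated.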